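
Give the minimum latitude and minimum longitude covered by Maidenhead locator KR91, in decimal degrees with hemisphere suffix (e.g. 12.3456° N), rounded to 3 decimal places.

81.000° N, 38.000° E

Field K=10, R=17: +10·20° lon, +17·10° lat → SW at lon 20°, lat 80°.
Square 9, 1: +9·2° lon, +1·1° lat → SW at lon 38°, lat 81°.
latitude 81.000° N, longitude 38.000° E.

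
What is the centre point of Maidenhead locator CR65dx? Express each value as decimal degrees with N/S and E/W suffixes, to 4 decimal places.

85.9792° N, 127.7083° W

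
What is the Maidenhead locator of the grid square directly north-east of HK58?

Longitude square 5; +1 → 6.
Latitude square 8; +1 → 9.

HK69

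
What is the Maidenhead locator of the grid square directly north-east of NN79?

NO80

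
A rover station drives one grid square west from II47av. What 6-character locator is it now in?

Longitude subsquare a = 0; −1 → -1, wraps to 23 = x, carry into square.
Longitude square 4; −1 → 3.
The latitude characters are unchanged.

II37xv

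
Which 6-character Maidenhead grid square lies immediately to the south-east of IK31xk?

IK41aj

Longitude subsquare x = 23; +1 → 24, wraps to 0 = a, carry into square.
Longitude square 3; +1 → 4.
Latitude subsquare k = 10; −1 → 9 = j.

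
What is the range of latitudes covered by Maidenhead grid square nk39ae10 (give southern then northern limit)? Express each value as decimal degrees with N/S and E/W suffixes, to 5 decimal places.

Field N=13, K=10: +13·20° lon, +10·10° lat → SW at lon 80°, lat 10°.
Square 3, 9: +3·2° lon, +9·1° lat → SW at lon 86°, lat 19°.
Subsquare a=0, e=4: +0·0.0833333° lon, +4·0.0416667° lat → SW at lon 86°, lat 19.1667°.
Extended square 1, 0: +1·0.00833333° lon, +0·0.00416667° lat → SW at lon 86.0083°, lat 19.1667°.
Cell spans 0.00833333° lon × 0.00416667° lat.
south 19.16667° N, north 19.17083° N.

19.16667° N, 19.17083° N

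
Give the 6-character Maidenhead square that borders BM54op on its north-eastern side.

BM54pq

Longitude subsquare o = 14; +1 → 15 = p.
Latitude subsquare p = 15; +1 → 16 = q.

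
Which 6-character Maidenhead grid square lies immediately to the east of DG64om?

DG64pm

Longitude subsquare o = 14; +1 → 15 = p.
The latitude characters are unchanged.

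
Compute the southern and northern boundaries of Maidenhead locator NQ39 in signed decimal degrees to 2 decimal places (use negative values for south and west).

79.00, 80.00

Field N=13, Q=16: +13·20° lon, +16·10° lat → SW at lon 80°, lat 70°.
Square 3, 9: +3·2° lon, +9·1° lat → SW at lon 86°, lat 79°.
Cell spans 2° lon × 1° lat.
south 79.00, north 80.00.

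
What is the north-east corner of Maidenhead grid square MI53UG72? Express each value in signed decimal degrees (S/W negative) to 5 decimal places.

-6.73750, 71.73333

Field M=12, I=8: +12·20° lon, +8·10° lat → SW at lon 60°, lat -10°.
Square 5, 3: +5·2° lon, +3·1° lat → SW at lon 70°, lat -7°.
Subsquare u=20, g=6: +20·0.0833333° lon, +6·0.0416667° lat → SW at lon 71.6667°, lat -6.75°.
Extended square 7, 2: +7·0.00833333° lon, +2·0.00416667° lat → SW at lon 71.725°, lat -6.74167°.
Cell spans 0.00833333° lon × 0.00416667° lat. NE corner is SW corner plus one full cell.
latitude -6.73750, longitude 71.73333.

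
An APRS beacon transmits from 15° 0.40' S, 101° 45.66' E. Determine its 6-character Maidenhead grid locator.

OH04vx

Offset from 180°W / 90°S: lon 281.7610°, lat 74.9933°.
Field: 281.7610/20 → 14 → O, 74.9933/10 → 7 → H; chars OH.
Square: 1.7610/2 → 0, 4.9933/1 → 4; chars 04.
Subsquare: 1.7610/0.0833333 → 21 → v, 0.9933/0.0416667 → 23 → x; chars vx.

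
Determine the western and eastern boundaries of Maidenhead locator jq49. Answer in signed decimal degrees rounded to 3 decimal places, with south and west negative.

8.000, 10.000

Field J=9, Q=16: +9·20° lon, +16·10° lat → SW at lon 0°, lat 70°.
Square 4, 9: +4·2° lon, +9·1° lat → SW at lon 8°, lat 79°.
Cell spans 2° lon × 1° lat.
west 8.000, east 10.000.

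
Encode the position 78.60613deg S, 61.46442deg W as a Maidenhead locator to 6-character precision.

FB91gj

Add 180° to longitude and 90° to latitude: 118.5356, 11.3939.
Field: lon ⌊118.5356/20⌋ = 5 → F; lat ⌊11.3939/10⌋ = 1 → B.
Square: lon ⌊18.5356/2⌋ = 9; lat ⌊1.3939/1⌋ = 1.
Subsquare: lon ⌊0.5356/0.0833333⌋ = 6 → g; lat ⌊0.3939/0.0416667⌋ = 9 → j.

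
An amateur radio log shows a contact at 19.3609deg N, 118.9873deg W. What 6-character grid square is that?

DK09mi

Offset from 180°W / 90°S: lon 61.0127°, lat 109.3609°.
Field: 61.0127/20 → 3 → D, 109.3609/10 → 10 → K; chars DK.
Square: 1.0127/2 → 0, 9.3609/1 → 9; chars 09.
Subsquare: 1.0127/0.0833333 → 12 → m, 0.3609/0.0416667 → 8 → i; chars mi.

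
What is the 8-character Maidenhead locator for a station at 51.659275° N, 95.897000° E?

NO71wp78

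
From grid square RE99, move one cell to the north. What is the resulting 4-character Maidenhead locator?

Latitude square 9; +1 → 10, wraps to 0, carry into field.
Latitude field E = 4; +1 → 5 = F.
The longitude characters are unchanged.

RF90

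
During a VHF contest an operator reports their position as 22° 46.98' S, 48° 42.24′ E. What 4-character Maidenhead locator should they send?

LG47

Offset from 180°W / 90°S: lon 228.70°, lat 67.22°.
Field (20°×10°, letters A–R): lon ⌊228.70/20⌋ = 11 → L; lat ⌊67.22/10⌋ = 6 → G.
Square (2°×1°, digits 0–9): lon ⌊8.70/2⌋ = 4; lat ⌊7.22/1⌋ = 7.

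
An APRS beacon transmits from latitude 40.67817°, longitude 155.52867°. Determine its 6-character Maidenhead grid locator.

Offset from 180°W / 90°S: lon 335.5287°, lat 130.6782°.
Field (20°×10°, letters A–R): 335.5287/20 → 16 → Q, 130.6782/10 → 13 → N; chars QN.
Square (2°×1°, digits 0–9): 15.5287/2 → 7, 0.6782/1 → 0; chars 70.
Subsquare (5′×2.5′, letters a–x): 1.5287/0.0833333 → 18 → s, 0.6782/0.0416667 → 16 → q; chars sq.

QN70sq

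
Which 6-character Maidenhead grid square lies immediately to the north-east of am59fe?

AM59gf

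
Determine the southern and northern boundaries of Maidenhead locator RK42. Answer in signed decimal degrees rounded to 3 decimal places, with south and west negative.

12.000, 13.000

Field R=17, K=10: +17·20° lon, +10·10° lat → SW at lon 160°, lat 10°.
Square 4, 2: +4·2° lon, +2·1° lat → SW at lon 168°, lat 12°.
Cell spans 2° lon × 1° lat.
south 12.000, north 13.000.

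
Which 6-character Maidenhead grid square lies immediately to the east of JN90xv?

KN00av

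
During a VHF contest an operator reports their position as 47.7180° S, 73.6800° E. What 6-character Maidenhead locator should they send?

Add 180° to longitude and 90° to latitude: 253.6800, 42.2820.
Field: lon ⌊253.6800/20⌋ = 12 → M; lat ⌊42.2820/10⌋ = 4 → E.
Square: lon ⌊13.6800/2⌋ = 6; lat ⌊2.2820/1⌋ = 2.
Subsquare: lon ⌊1.6800/0.0833333⌋ = 20 → u; lat ⌊0.2820/0.0416667⌋ = 6 → g.

ME62ug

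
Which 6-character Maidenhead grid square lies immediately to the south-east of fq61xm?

Longitude subsquare x = 23; +1 → 24, wraps to 0 = a, carry into square.
Longitude square 6; +1 → 7.
Latitude subsquare m = 12; −1 → 11 = l.

FQ71al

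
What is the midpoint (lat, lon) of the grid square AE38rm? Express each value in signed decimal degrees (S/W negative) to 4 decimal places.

-41.4792, -172.5417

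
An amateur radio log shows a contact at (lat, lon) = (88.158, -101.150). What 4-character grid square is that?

DR98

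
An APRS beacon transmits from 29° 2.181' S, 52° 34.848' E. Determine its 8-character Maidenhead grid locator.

LG60gx91

Add 180° to longitude and 90° to latitude: 232.58080, 60.96365.
Field (20°×10°, letters A–R): 232.58080/20 → 11 → L, 60.96365/10 → 6 → G; chars LG.
Square (2°×1°, digits 0–9): 12.58080/2 → 6, 0.96365/1 → 0; chars 60.
Subsquare (5′×2.5′, letters a–x): 0.58080/0.0833333 → 6 → g, 0.96365/0.0416667 → 23 → x; chars gx.
Extended square (30″×15″, digits 0–9): 0.08080/0.00833333 → 9, 0.00532/0.00416667 → 1; chars 91.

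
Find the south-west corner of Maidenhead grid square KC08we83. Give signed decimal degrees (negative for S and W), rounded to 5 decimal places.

-61.82083, 21.90000

Field K=10, C=2: +10·20° lon, +2·10° lat → SW at lon 20°, lat -70°.
Square 0, 8: +0·2° lon, +8·1° lat → SW at lon 20°, lat -62°.
Subsquare w=22, e=4: +22·0.0833333° lon, +4·0.0416667° lat → SW at lon 21.8333°, lat -61.8333°.
Extended square 8, 3: +8·0.00833333° lon, +3·0.00416667° lat → SW at lon 21.9°, lat -61.8208°.
latitude -61.82083, longitude 21.90000.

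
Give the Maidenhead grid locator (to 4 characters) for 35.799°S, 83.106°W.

EF84

Offset from 180°W / 90°S: lon 96.89°, lat 54.20°.
Field: 96.89/20 → 4 → E, 54.20/10 → 5 → F; chars EF.
Square: 16.89/2 → 8, 4.20/1 → 4; chars 84.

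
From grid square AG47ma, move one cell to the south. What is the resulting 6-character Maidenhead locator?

Latitude subsquare a = 0; −1 → -1, wraps to 23 = x, carry into square.
Latitude square 7; −1 → 6.
The longitude characters are unchanged.

AG46mx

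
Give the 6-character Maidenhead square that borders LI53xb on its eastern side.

Longitude subsquare x = 23; +1 → 24, wraps to 0 = a, carry into square.
Longitude square 5; +1 → 6.
The latitude characters are unchanged.

LI63ab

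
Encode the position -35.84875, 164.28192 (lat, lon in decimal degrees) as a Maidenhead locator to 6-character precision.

RF24dd

Offset from 180°W / 90°S: lon 344.2819°, lat 54.1512°.
Field: 344.2819/20 → 17 → R, 54.1512/10 → 5 → F; chars RF.
Square: 4.2819/2 → 2, 4.1512/1 → 4; chars 24.
Subsquare: 0.2819/0.0833333 → 3 → d, 0.1512/0.0416667 → 3 → d; chars dd.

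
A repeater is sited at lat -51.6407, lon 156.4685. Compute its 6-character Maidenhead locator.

Add 180° to longitude and 90° to latitude: 336.4685, 38.3593.
Field (20°×10°, letters A–R): 336.4685/20 → 16 → Q, 38.3593/10 → 3 → D; chars QD.
Square (2°×1°, digits 0–9): 16.4685/2 → 8, 8.3593/1 → 8; chars 88.
Subsquare (5′×2.5′, letters a–x): 0.4685/0.0833333 → 5 → f, 0.3593/0.0416667 → 8 → i; chars fi.

QD88fi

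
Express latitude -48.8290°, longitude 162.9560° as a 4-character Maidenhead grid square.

RE11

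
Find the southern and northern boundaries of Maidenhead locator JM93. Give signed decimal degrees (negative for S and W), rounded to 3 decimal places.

33.000, 34.000

Field J=9, M=12: +9·20° lon, +12·10° lat → SW at lon 0°, lat 30°.
Square 9, 3: +9·2° lon, +3·1° lat → SW at lon 18°, lat 33°.
Cell spans 2° lon × 1° lat.
south 33.000, north 34.000.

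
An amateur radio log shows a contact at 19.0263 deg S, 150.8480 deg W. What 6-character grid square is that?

BH40nx

Add 180° to longitude and 90° to latitude: 29.1520, 70.9737.
Field: lon ⌊29.1520/20⌋ = 1 → B; lat ⌊70.9737/10⌋ = 7 → H.
Square: lon ⌊9.1520/2⌋ = 4; lat ⌊0.9737/1⌋ = 0.
Subsquare: lon ⌊1.1520/0.0833333⌋ = 13 → n; lat ⌊0.9737/0.0416667⌋ = 23 → x.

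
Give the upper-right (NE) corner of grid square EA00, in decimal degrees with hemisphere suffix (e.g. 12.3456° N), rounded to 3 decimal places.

Field E=4, A=0: +4·20° lon, +0·10° lat → SW at lon -100°, lat -90°.
Square 0, 0: +0·2° lon, +0·1° lat → SW at lon -100°, lat -90°.
Cell spans 2° lon × 1° lat. NE corner is SW corner plus one full cell.
latitude 89.000° S, longitude 98.000° W.

89.000° S, 98.000° W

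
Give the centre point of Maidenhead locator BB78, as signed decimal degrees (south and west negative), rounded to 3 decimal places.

-71.500, -145.000

Field B=1, B=1: +1·20° lon, +1·10° lat → SW at lon -160°, lat -80°.
Square 7, 8: +7·2° lon, +8·1° lat → SW at lon -146°, lat -72°.
Cell spans 2° lon × 1° lat. Centre is SW corner plus half of each.
latitude -71.500, longitude -145.000.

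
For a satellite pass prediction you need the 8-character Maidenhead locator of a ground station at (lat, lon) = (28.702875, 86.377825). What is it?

NL38eq58

Offset from 180°W / 90°S: lon 266.37783°, lat 118.70288°.
Field (20°×10°, letters A–R): 266.37783/20 → 13 → N, 118.70288/10 → 11 → L; chars NL.
Square (2°×1°, digits 0–9): 6.37783/2 → 3, 8.70288/1 → 8; chars 38.
Subsquare (5′×2.5′, letters a–x): 0.37783/0.0833333 → 4 → e, 0.70288/0.0416667 → 16 → q; chars eq.
Extended square (30″×15″, digits 0–9): 0.04449/0.00833333 → 5, 0.03621/0.00416667 → 8; chars 58.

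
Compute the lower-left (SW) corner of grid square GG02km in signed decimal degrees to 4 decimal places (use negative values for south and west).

-27.5000, -59.1667

Field G=6, G=6: +6·20° lon, +6·10° lat → SW at lon -60°, lat -30°.
Square 0, 2: +0·2° lon, +2·1° lat → SW at lon -60°, lat -28°.
Subsquare k=10, m=12: +10·0.0833333° lon, +12·0.0416667° lat → SW at lon -59.1667°, lat -27.5°.
latitude -27.5000, longitude -59.1667.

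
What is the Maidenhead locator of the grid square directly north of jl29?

JM20

Latitude square 9; +1 → 10, wraps to 0, carry into field.
Latitude field L = 11; +1 → 12 = M.
The longitude characters are unchanged.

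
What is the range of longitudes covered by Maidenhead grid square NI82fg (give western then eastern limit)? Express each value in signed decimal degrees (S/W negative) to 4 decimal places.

96.4167, 96.5000

Field N=13, I=8: +13·20° lon, +8·10° lat → SW at lon 80°, lat -10°.
Square 8, 2: +8·2° lon, +2·1° lat → SW at lon 96°, lat -8°.
Subsquare f=5, g=6: +5·0.0833333° lon, +6·0.0416667° lat → SW at lon 96.4167°, lat -7.75°.
Cell spans 0.0833333° lon × 0.0416667° lat.
west 96.4167, east 96.5000.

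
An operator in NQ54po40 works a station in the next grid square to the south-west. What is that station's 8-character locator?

NQ54pn39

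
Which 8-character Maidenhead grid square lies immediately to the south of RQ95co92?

RQ95co91

Latitude extended square 2; −1 → 1.
The longitude characters are unchanged.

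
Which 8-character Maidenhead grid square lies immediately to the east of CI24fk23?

Longitude extended square 2; +1 → 3.
The latitude characters are unchanged.

CI24fk33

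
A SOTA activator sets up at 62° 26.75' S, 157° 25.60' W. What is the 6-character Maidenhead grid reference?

Offset from 180°W / 90°S: lon 22.5733°, lat 27.5542°.
Field: lon ⌊22.5733/20⌋ = 1 → B; lat ⌊27.5542/10⌋ = 2 → C.
Square: lon ⌊2.5733/2⌋ = 1; lat ⌊7.5542/1⌋ = 7.
Subsquare: lon ⌊0.5733/0.0833333⌋ = 6 → g; lat ⌊0.5542/0.0416667⌋ = 13 → n.

BC17gn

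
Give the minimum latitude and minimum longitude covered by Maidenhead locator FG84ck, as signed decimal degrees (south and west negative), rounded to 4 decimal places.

Field F=5, G=6: +5·20° lon, +6·10° lat → SW at lon -80°, lat -30°.
Square 8, 4: +8·2° lon, +4·1° lat → SW at lon -64°, lat -26°.
Subsquare c=2, k=10: +2·0.0833333° lon, +10·0.0416667° lat → SW at lon -63.8333°, lat -25.5833°.
latitude -25.5833, longitude -63.8333.

-25.5833, -63.8333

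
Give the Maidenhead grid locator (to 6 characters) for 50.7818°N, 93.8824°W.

EO30bs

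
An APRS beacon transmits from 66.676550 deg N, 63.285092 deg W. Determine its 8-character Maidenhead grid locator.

Offset from 180°W / 90°S: lon 116.71491°, lat 156.67655°.
Field: 116.71491/20 → 5 → F, 156.67655/10 → 15 → P; chars FP.
Square: 16.71491/2 → 8, 6.67655/1 → 6; chars 86.
Subsquare: 0.71491/0.0833333 → 8 → i, 0.67655/0.0416667 → 16 → q; chars iq.
Extended square: 0.04824/0.00833333 → 5, 0.00988/0.00416667 → 2; chars 52.

FP86iq52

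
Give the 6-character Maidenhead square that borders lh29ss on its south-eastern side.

LH29tr

Longitude subsquare s = 18; +1 → 19 = t.
Latitude subsquare s = 18; −1 → 17 = r.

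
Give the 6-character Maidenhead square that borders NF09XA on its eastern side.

NF19aa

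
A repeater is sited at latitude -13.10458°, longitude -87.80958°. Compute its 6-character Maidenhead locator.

EH66cv

Add 180° to longitude and 90° to latitude: 92.1904, 76.8954.
Field (20°×10°, letters A–R): lon ⌊92.1904/20⌋ = 4 → E; lat ⌊76.8954/10⌋ = 7 → H.
Square (2°×1°, digits 0–9): lon ⌊12.1904/2⌋ = 6; lat ⌊6.8954/1⌋ = 6.
Subsquare (5′×2.5′, letters a–x): lon ⌊0.1904/0.0833333⌋ = 2 → c; lat ⌊0.8954/0.0416667⌋ = 21 → v.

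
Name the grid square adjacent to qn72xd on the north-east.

Longitude subsquare x = 23; +1 → 24, wraps to 0 = a, carry into square.
Longitude square 7; +1 → 8.
Latitude subsquare d = 3; +1 → 4 = e.

QN82ae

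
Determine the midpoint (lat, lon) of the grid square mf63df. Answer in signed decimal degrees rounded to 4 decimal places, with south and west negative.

Field M=12, F=5: +12·20° lon, +5·10° lat → SW at lon 60°, lat -40°.
Square 6, 3: +6·2° lon, +3·1° lat → SW at lon 72°, lat -37°.
Subsquare d=3, f=5: +3·0.0833333° lon, +5·0.0416667° lat → SW at lon 72.25°, lat -36.7917°.
Cell spans 0.0833333° lon × 0.0416667° lat. Centre is SW corner plus half of each.
latitude -36.7708, longitude 72.2917.

-36.7708, 72.2917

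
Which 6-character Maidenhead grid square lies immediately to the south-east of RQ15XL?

Longitude subsquare x = 23; +1 → 24, wraps to 0 = a, carry into square.
Longitude square 1; +1 → 2.
Latitude subsquare l = 11; −1 → 10 = k.

RQ25ak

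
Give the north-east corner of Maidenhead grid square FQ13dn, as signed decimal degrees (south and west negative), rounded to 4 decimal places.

Field F=5, Q=16: +5·20° lon, +16·10° lat → SW at lon -80°, lat 70°.
Square 1, 3: +1·2° lon, +3·1° lat → SW at lon -78°, lat 73°.
Subsquare d=3, n=13: +3·0.0833333° lon, +13·0.0416667° lat → SW at lon -77.75°, lat 73.5417°.
Cell spans 0.0833333° lon × 0.0416667° lat. NE corner is SW corner plus one full cell.
latitude 73.5833, longitude -77.6667.

73.5833, -77.6667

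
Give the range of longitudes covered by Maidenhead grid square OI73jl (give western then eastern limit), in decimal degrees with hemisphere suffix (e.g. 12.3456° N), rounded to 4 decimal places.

114.7500° E, 114.8333° E

Field O=14, I=8: +14·20° lon, +8·10° lat → SW at lon 100°, lat -10°.
Square 7, 3: +7·2° lon, +3·1° lat → SW at lon 114°, lat -7°.
Subsquare j=9, l=11: +9·0.0833333° lon, +11·0.0416667° lat → SW at lon 114.75°, lat -6.54167°.
Cell spans 0.0833333° lon × 0.0416667° lat.
west 114.7500° E, east 114.8333° E.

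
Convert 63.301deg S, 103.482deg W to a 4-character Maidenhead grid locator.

DC86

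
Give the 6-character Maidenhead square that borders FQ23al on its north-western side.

FQ13xm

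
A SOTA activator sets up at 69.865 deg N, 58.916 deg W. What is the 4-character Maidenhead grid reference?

GP09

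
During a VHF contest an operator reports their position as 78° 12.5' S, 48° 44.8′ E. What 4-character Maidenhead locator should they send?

LB41

Offset from 180°W / 90°S: lon 228.75°, lat 11.79°.
Field: lon ⌊228.75/20⌋ = 11 → L; lat ⌊11.79/10⌋ = 1 → B.
Square: lon ⌊8.75/2⌋ = 4; lat ⌊1.79/1⌋ = 1.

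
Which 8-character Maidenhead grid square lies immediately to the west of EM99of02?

Longitude extended square 0; −1 → -1, wraps to 9, carry into subsquare.
Longitude subsquare o = 14; −1 → 13 = n.
The latitude characters are unchanged.

EM99nf92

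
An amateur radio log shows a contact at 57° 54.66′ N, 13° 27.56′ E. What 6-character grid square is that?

Shift to the Maidenhead origin (180°W, 90°S): lon 193.4593, lat 147.9110.
Field: lon ⌊193.4593/20⌋ = 9 → J; lat ⌊147.9110/10⌋ = 14 → O.
Square: lon ⌊13.4593/2⌋ = 6; lat ⌊7.9110/1⌋ = 7.
Subsquare: lon ⌊1.4593/0.0833333⌋ = 17 → r; lat ⌊0.9110/0.0416667⌋ = 21 → v.

JO67rv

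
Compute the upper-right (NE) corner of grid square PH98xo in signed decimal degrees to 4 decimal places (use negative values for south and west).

-11.3750, 140.0000

Field P=15, H=7: +15·20° lon, +7·10° lat → SW at lon 120°, lat -20°.
Square 9, 8: +9·2° lon, +8·1° lat → SW at lon 138°, lat -12°.
Subsquare x=23, o=14: +23·0.0833333° lon, +14·0.0416667° lat → SW at lon 139.917°, lat -11.4167°.
Cell spans 0.0833333° lon × 0.0416667° lat. NE corner is SW corner plus one full cell.
latitude -11.3750, longitude 140.0000.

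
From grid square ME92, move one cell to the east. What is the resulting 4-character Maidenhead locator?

NE02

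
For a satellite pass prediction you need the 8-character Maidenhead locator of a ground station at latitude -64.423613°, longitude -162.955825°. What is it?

Shift to the Maidenhead origin (180°W, 90°S): lon 17.04417, lat 25.57639.
Field: 17.04417/20 → 0 → A, 25.57639/10 → 2 → C; chars AC.
Square: 17.04417/2 → 8, 5.57639/1 → 5; chars 85.
Subsquare: 1.04417/0.0833333 → 12 → m, 0.57639/0.0416667 → 13 → n; chars mn.
Extended square: 0.04417/0.00833333 → 5, 0.03472/0.00416667 → 8; chars 58.

AC85mn58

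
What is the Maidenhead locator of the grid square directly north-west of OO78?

OO69

Longitude square 7; −1 → 6.
Latitude square 8; +1 → 9.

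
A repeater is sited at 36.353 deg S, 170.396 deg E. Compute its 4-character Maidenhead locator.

Offset from 180°W / 90°S: lon 350.40°, lat 53.65°.
Field: 350.40/20 → 17 → R, 53.65/10 → 5 → F; chars RF.
Square: 10.40/2 → 5, 3.65/1 → 3; chars 53.

RF53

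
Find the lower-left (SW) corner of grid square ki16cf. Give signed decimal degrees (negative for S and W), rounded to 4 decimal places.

Field K=10, I=8: +10·20° lon, +8·10° lat → SW at lon 20°, lat -10°.
Square 1, 6: +1·2° lon, +6·1° lat → SW at lon 22°, lat -4°.
Subsquare c=2, f=5: +2·0.0833333° lon, +5·0.0416667° lat → SW at lon 22.1667°, lat -3.79167°.
latitude -3.7917, longitude 22.1667.

-3.7917, 22.1667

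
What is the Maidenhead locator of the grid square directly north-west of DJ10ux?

DJ11ta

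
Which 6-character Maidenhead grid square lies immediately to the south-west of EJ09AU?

Longitude subsquare a = 0; −1 → -1, wraps to 23 = x, carry into square.
Longitude square 0; −1 → -1, wraps to 9, carry into field.
Longitude field E = 4; −1 → 3 = D.
Latitude subsquare u = 20; −1 → 19 = t.

DJ99xt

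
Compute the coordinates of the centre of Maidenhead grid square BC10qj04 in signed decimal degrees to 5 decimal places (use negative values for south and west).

-69.60625, -156.66250

Field B=1, C=2: +1·20° lon, +2·10° lat → SW at lon -160°, lat -70°.
Square 1, 0: +1·2° lon, +0·1° lat → SW at lon -158°, lat -70°.
Subsquare q=16, j=9: +16·0.0833333° lon, +9·0.0416667° lat → SW at lon -156.667°, lat -69.625°.
Extended square 0, 4: +0·0.00833333° lon, +4·0.00416667° lat → SW at lon -156.667°, lat -69.6083°.
Cell spans 0.00833333° lon × 0.00416667° lat. Centre is SW corner plus half of each.
latitude -69.60625, longitude -156.66250.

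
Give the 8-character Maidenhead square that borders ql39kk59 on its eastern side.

QL39kk69

Longitude extended square 5; +1 → 6.
The latitude characters are unchanged.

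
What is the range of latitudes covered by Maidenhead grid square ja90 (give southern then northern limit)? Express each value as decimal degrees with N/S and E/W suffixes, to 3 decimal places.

Field J=9, A=0: +9·20° lon, +0·10° lat → SW at lon 0°, lat -90°.
Square 9, 0: +9·2° lon, +0·1° lat → SW at lon 18°, lat -90°.
Cell spans 2° lon × 1° lat.
south 90.000° S, north 89.000° S.

90.000° S, 89.000° S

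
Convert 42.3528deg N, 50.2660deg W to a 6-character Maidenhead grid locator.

GN42ui

Offset from 180°W / 90°S: lon 129.7340°, lat 132.3528°.
Field: lon ⌊129.7340/20⌋ = 6 → G; lat ⌊132.3528/10⌋ = 13 → N.
Square: lon ⌊9.7340/2⌋ = 4; lat ⌊2.3528/1⌋ = 2.
Subsquare: lon ⌊1.7340/0.0833333⌋ = 20 → u; lat ⌊0.3528/0.0416667⌋ = 8 → i.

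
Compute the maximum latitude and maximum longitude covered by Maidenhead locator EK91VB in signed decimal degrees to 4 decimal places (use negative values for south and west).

Field E=4, K=10: +4·20° lon, +10·10° lat → SW at lon -100°, lat 10°.
Square 9, 1: +9·2° lon, +1·1° lat → SW at lon -82°, lat 11°.
Subsquare v=21, b=1: +21·0.0833333° lon, +1·0.0416667° lat → SW at lon -80.25°, lat 11.0417°.
Cell spans 0.0833333° lon × 0.0416667° lat. NE corner is SW corner plus one full cell.
latitude 11.0833, longitude -80.1667.

11.0833, -80.1667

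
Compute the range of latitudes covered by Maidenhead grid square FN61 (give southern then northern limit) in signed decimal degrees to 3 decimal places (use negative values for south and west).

Field F=5, N=13: +5·20° lon, +13·10° lat → SW at lon -80°, lat 40°.
Square 6, 1: +6·2° lon, +1·1° lat → SW at lon -68°, lat 41°.
Cell spans 2° lon × 1° lat.
south 41.000, north 42.000.

41.000, 42.000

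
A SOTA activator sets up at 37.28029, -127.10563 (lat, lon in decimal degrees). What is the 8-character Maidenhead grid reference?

Shift to the Maidenhead origin (180°W, 90°S): lon 52.89437, lat 127.28029.
Field (20°×10°, letters A–R): 52.89437/20 → 2 → C, 127.28029/10 → 12 → M; chars CM.
Square (2°×1°, digits 0–9): 12.89437/2 → 6, 7.28029/1 → 7; chars 67.
Subsquare (5′×2.5′, letters a–x): 0.89437/0.0833333 → 10 → k, 0.28029/0.0416667 → 6 → g; chars kg.
Extended square (30″×15″, digits 0–9): 0.06104/0.00833333 → 7, 0.03029/0.00416667 → 7; chars 77.

CM67kg77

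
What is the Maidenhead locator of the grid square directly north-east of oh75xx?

OH86aa

Longitude subsquare x = 23; +1 → 24, wraps to 0 = a, carry into square.
Longitude square 7; +1 → 8.
Latitude subsquare x = 23; +1 → 24, wraps to 0 = a, carry into square.
Latitude square 5; +1 → 6.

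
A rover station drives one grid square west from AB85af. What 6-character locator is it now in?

Longitude subsquare a = 0; −1 → -1, wraps to 23 = x, carry into square.
Longitude square 8; −1 → 7.
The latitude characters are unchanged.

AB75xf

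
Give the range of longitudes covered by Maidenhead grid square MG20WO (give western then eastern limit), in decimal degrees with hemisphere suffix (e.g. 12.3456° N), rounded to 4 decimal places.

Field M=12, G=6: +12·20° lon, +6·10° lat → SW at lon 60°, lat -30°.
Square 2, 0: +2·2° lon, +0·1° lat → SW at lon 64°, lat -30°.
Subsquare w=22, o=14: +22·0.0833333° lon, +14·0.0416667° lat → SW at lon 65.8333°, lat -29.4167°.
Cell spans 0.0833333° lon × 0.0416667° lat.
west 65.8333° E, east 65.9167° E.

65.8333° E, 65.9167° E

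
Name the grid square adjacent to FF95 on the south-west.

FF84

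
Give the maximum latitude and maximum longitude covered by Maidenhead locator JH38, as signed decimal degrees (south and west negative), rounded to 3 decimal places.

-11.000, 8.000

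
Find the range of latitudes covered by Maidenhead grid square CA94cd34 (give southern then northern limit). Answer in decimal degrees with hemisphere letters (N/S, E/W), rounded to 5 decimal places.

Field C=2, A=0: +2·20° lon, +0·10° lat → SW at lon -140°, lat -90°.
Square 9, 4: +9·2° lon, +4·1° lat → SW at lon -122°, lat -86°.
Subsquare c=2, d=3: +2·0.0833333° lon, +3·0.0416667° lat → SW at lon -121.833°, lat -85.875°.
Extended square 3, 4: +3·0.00833333° lon, +4·0.00416667° lat → SW at lon -121.808°, lat -85.8583°.
Cell spans 0.00833333° lon × 0.00416667° lat.
south 85.85833° S, north 85.85417° S.

85.85833° S, 85.85417° S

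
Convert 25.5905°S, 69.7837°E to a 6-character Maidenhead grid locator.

Add 180° to longitude and 90° to latitude: 249.7837, 64.4095.
Field: lon ⌊249.7837/20⌋ = 12 → M; lat ⌊64.4095/10⌋ = 6 → G.
Square: lon ⌊9.7837/2⌋ = 4; lat ⌊4.4095/1⌋ = 4.
Subsquare: lon ⌊1.7837/0.0833333⌋ = 21 → v; lat ⌊0.4095/0.0416667⌋ = 9 → j.

MG44vj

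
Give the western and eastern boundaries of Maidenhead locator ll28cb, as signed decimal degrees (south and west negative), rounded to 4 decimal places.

Field L=11, L=11: +11·20° lon, +11·10° lat → SW at lon 40°, lat 20°.
Square 2, 8: +2·2° lon, +8·1° lat → SW at lon 44°, lat 28°.
Subsquare c=2, b=1: +2·0.0833333° lon, +1·0.0416667° lat → SW at lon 44.1667°, lat 28.0417°.
Cell spans 0.0833333° lon × 0.0416667° lat.
west 44.1667, east 44.2500.

44.1667, 44.2500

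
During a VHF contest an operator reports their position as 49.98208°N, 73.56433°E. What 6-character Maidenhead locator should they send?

Add 180° to longitude and 90° to latitude: 253.5643, 139.9821.
Field: 253.5643/20 → 12 → M, 139.9821/10 → 13 → N; chars MN.
Square: 13.5643/2 → 6, 9.9821/1 → 9; chars 69.
Subsquare: 1.5643/0.0833333 → 18 → s, 0.9821/0.0416667 → 23 → x; chars sx.

MN69sx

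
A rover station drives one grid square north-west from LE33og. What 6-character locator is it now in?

Longitude subsquare o = 14; −1 → 13 = n.
Latitude subsquare g = 6; +1 → 7 = h.

LE33nh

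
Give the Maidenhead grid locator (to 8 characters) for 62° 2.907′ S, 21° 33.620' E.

KC07sw78

Shift to the Maidenhead origin (180°W, 90°S): lon 201.56033, lat 27.95155.
Field: 201.56033/20 → 10 → K, 27.95155/10 → 2 → C; chars KC.
Square: 1.56033/2 → 0, 7.95155/1 → 7; chars 07.
Subsquare: 1.56033/0.0833333 → 18 → s, 0.95155/0.0416667 → 22 → w; chars sw.
Extended square: 0.06033/0.00833333 → 7, 0.03488/0.00416667 → 8; chars 78.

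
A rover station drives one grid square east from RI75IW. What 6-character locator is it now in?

RI75jw

Longitude subsquare i = 8; +1 → 9 = j.
The latitude characters are unchanged.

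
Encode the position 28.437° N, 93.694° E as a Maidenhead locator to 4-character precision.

NL68

Add 180° to longitude and 90° to latitude: 273.69, 118.44.
Field: lon ⌊273.69/20⌋ = 13 → N; lat ⌊118.44/10⌋ = 11 → L.
Square: lon ⌊13.69/2⌋ = 6; lat ⌊8.44/1⌋ = 8.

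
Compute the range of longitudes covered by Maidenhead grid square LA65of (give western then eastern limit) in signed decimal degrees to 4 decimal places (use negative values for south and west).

53.1667, 53.2500

Field L=11, A=0: +11·20° lon, +0·10° lat → SW at lon 40°, lat -90°.
Square 6, 5: +6·2° lon, +5·1° lat → SW at lon 52°, lat -85°.
Subsquare o=14, f=5: +14·0.0833333° lon, +5·0.0416667° lat → SW at lon 53.1667°, lat -84.7917°.
Cell spans 0.0833333° lon × 0.0416667° lat.
west 53.1667, east 53.2500.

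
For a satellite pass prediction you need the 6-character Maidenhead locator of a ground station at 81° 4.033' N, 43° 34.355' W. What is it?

Add 180° to longitude and 90° to latitude: 136.4274, 171.0672.
Field (20°×10°, letters A–R): lon ⌊136.4274/20⌋ = 6 → G; lat ⌊171.0672/10⌋ = 17 → R.
Square (2°×1°, digits 0–9): lon ⌊16.4274/2⌋ = 8; lat ⌊1.0672/1⌋ = 1.
Subsquare (5′×2.5′, letters a–x): lon ⌊0.4274/0.0833333⌋ = 5 → f; lat ⌊0.0672/0.0416667⌋ = 1 → b.

GR81fb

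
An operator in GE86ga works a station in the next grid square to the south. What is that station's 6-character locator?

GE85gx

Latitude subsquare a = 0; −1 → -1, wraps to 23 = x, carry into square.
Latitude square 6; −1 → 5.
The longitude characters are unchanged.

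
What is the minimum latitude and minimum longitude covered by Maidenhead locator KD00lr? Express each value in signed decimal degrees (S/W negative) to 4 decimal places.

-59.2917, 20.9167

Field K=10, D=3: +10·20° lon, +3·10° lat → SW at lon 20°, lat -60°.
Square 0, 0: +0·2° lon, +0·1° lat → SW at lon 20°, lat -60°.
Subsquare l=11, r=17: +11·0.0833333° lon, +17·0.0416667° lat → SW at lon 20.9167°, lat -59.2917°.
latitude -59.2917, longitude 20.9167.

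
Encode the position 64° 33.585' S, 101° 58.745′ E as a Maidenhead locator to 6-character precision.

OC05xk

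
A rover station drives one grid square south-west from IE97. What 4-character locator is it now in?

Longitude square 9; −1 → 8.
Latitude square 7; −1 → 6.

IE86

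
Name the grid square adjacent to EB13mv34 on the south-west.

EB13mv23

Longitude extended square 3; −1 → 2.
Latitude extended square 4; −1 → 3.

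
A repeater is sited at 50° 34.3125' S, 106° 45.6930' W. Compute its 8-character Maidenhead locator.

Add 180° to longitude and 90° to latitude: 73.23845, 39.42813.
Field: lon ⌊73.23845/20⌋ = 3 → D; lat ⌊39.42813/10⌋ = 3 → D.
Square: lon ⌊13.23845/2⌋ = 6; lat ⌊9.42813/1⌋ = 9.
Subsquare: lon ⌊1.23845/0.0833333⌋ = 14 → o; lat ⌊0.42813/0.0416667⌋ = 10 → k.
Extended square: lon ⌊0.07178/0.00833333⌋ = 8; lat ⌊0.01146/0.00416667⌋ = 2.

DD69ok82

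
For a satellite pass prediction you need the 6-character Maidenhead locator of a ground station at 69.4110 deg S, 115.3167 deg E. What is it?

OC70po

Offset from 180°W / 90°S: lon 295.3167°, lat 20.5890°.
Field: 295.3167/20 → 14 → O, 20.5890/10 → 2 → C; chars OC.
Square: 15.3167/2 → 7, 0.5890/1 → 0; chars 70.
Subsquare: 1.3167/0.0833333 → 15 → p, 0.5890/0.0416667 → 14 → o; chars po.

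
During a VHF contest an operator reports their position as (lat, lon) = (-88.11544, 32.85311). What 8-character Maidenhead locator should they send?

KA61kv22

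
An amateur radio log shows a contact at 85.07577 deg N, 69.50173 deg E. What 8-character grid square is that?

MR45sb08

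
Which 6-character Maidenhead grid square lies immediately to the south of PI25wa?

PI24wx

Latitude subsquare a = 0; −1 → -1, wraps to 23 = x, carry into square.
Latitude square 5; −1 → 4.
The longitude characters are unchanged.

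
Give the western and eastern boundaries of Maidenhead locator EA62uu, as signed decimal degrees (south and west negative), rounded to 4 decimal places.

-86.3333, -86.2500

Field E=4, A=0: +4·20° lon, +0·10° lat → SW at lon -100°, lat -90°.
Square 6, 2: +6·2° lon, +2·1° lat → SW at lon -88°, lat -88°.
Subsquare u=20, u=20: +20·0.0833333° lon, +20·0.0416667° lat → SW at lon -86.3333°, lat -87.1667°.
Cell spans 0.0833333° lon × 0.0416667° lat.
west -86.3333, east -86.2500.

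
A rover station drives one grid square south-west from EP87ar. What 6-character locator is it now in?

Longitude subsquare a = 0; −1 → -1, wraps to 23 = x, carry into square.
Longitude square 8; −1 → 7.
Latitude subsquare r = 17; −1 → 16 = q.

EP77xq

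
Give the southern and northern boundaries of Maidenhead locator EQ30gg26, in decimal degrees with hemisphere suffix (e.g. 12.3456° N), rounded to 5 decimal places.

70.27500° N, 70.27917° N

Field E=4, Q=16: +4·20° lon, +16·10° lat → SW at lon -100°, lat 70°.
Square 3, 0: +3·2° lon, +0·1° lat → SW at lon -94°, lat 70°.
Subsquare g=6, g=6: +6·0.0833333° lon, +6·0.0416667° lat → SW at lon -93.5°, lat 70.25°.
Extended square 2, 6: +2·0.00833333° lon, +6·0.00416667° lat → SW at lon -93.4833°, lat 70.275°.
Cell spans 0.00833333° lon × 0.00416667° lat.
south 70.27500° N, north 70.27917° N.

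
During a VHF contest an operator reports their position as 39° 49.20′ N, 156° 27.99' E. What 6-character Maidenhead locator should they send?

Add 180° to longitude and 90° to latitude: 336.4665, 129.8200.
Field: 336.4665/20 → 16 → Q, 129.8200/10 → 12 → M; chars QM.
Square: 16.4665/2 → 8, 9.8200/1 → 9; chars 89.
Subsquare: 0.4665/0.0833333 → 5 → f, 0.8200/0.0416667 → 19 → t; chars ft.

QM89ft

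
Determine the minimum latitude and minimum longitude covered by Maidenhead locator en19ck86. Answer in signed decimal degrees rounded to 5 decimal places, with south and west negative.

49.44167, -97.76667

Field E=4, N=13: +4·20° lon, +13·10° lat → SW at lon -100°, lat 40°.
Square 1, 9: +1·2° lon, +9·1° lat → SW at lon -98°, lat 49°.
Subsquare c=2, k=10: +2·0.0833333° lon, +10·0.0416667° lat → SW at lon -97.8333°, lat 49.4167°.
Extended square 8, 6: +8·0.00833333° lon, +6·0.00416667° lat → SW at lon -97.7667°, lat 49.4417°.
latitude 49.44167, longitude -97.76667.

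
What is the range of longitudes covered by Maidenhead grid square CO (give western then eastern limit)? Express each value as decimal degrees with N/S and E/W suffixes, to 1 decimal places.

Field C=2, O=14: +2·20° lon, +14·10° lat → SW at lon -140°, lat 50°.
Cell spans 20° lon × 10° lat.
west 140.0° W, east 120.0° W.

140.0° W, 120.0° W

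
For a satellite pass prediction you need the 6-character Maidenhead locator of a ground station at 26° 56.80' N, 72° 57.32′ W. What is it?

FL36mw

Shift to the Maidenhead origin (180°W, 90°S): lon 107.0447, lat 116.9467.
Field (20°×10°, letters A–R): lon ⌊107.0447/20⌋ = 5 → F; lat ⌊116.9467/10⌋ = 11 → L.
Square (2°×1°, digits 0–9): lon ⌊7.0447/2⌋ = 3; lat ⌊6.9467/1⌋ = 6.
Subsquare (5′×2.5′, letters a–x): lon ⌊1.0447/0.0833333⌋ = 12 → m; lat ⌊0.9467/0.0416667⌋ = 22 → w.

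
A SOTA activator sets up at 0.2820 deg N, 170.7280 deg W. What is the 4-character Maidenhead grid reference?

Offset from 180°W / 90°S: lon 9.27°, lat 90.28°.
Field (20°×10°, letters A–R): 9.27/20 → 0 → A, 90.28/10 → 9 → J; chars AJ.
Square (2°×1°, digits 0–9): 9.27/2 → 4, 0.28/1 → 0; chars 40.

AJ40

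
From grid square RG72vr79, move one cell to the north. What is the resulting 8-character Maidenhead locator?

RG72vs70

Latitude extended square 9; +1 → 10, wraps to 0, carry into subsquare.
Latitude subsquare r = 17; +1 → 18 = s.
The longitude characters are unchanged.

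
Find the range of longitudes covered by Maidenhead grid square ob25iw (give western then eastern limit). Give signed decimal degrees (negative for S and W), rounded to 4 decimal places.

Field O=14, B=1: +14·20° lon, +1·10° lat → SW at lon 100°, lat -80°.
Square 2, 5: +2·2° lon, +5·1° lat → SW at lon 104°, lat -75°.
Subsquare i=8, w=22: +8·0.0833333° lon, +22·0.0416667° lat → SW at lon 104.667°, lat -74.0833°.
Cell spans 0.0833333° lon × 0.0416667° lat.
west 104.6667, east 104.7500.

104.6667, 104.7500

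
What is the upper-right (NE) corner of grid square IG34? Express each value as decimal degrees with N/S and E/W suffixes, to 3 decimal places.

Field I=8, G=6: +8·20° lon, +6·10° lat → SW at lon -20°, lat -30°.
Square 3, 4: +3·2° lon, +4·1° lat → SW at lon -14°, lat -26°.
Cell spans 2° lon × 1° lat. NE corner is SW corner plus one full cell.
latitude 25.000° S, longitude 12.000° W.

25.000° S, 12.000° W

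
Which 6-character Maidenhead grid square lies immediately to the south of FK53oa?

Latitude subsquare a = 0; −1 → -1, wraps to 23 = x, carry into square.
Latitude square 3; −1 → 2.
The longitude characters are unchanged.

FK52ox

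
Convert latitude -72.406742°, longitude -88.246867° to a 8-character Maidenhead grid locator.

EB57vo02

Shift to the Maidenhead origin (180°W, 90°S): lon 91.75313, lat 17.59326.
Field (20°×10°, letters A–R): 91.75313/20 → 4 → E, 17.59326/10 → 1 → B; chars EB.
Square (2°×1°, digits 0–9): 11.75313/2 → 5, 7.59326/1 → 7; chars 57.
Subsquare (5′×2.5′, letters a–x): 1.75313/0.0833333 → 21 → v, 0.59326/0.0416667 → 14 → o; chars vo.
Extended square (30″×15″, digits 0–9): 0.00313/0.00833333 → 0, 0.00992/0.00416667 → 2; chars 02.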